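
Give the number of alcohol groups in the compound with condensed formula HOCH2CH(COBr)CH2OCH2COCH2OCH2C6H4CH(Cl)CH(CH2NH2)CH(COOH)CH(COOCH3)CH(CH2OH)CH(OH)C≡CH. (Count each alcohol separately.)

3

HO– on an sp³ carbon → alcohol.
pendant –C(=O)X: carbonyl C bonded to C and halogen → acyl halide.
C–O–C with sp³ carbons on both sides and no adjacent C=O → ether.
–C(=O)– with carbon on both sides → ketone.
C–O–C with sp³ carbons on both sides and no adjacent C=O → ether.
para-disubstituted benzene ring → arene.
halogen on an sp³ carbon → alkyl halide.
pendant –CH2NH2: N on sp³ C, no adjacent C=O → amine.
pendant –COOH: carbonyl C bonded to C and –OH → carboxylic acid.
pendant –COOCH3: carbonyl C bonded to C and –OCH3 → ester.
pendant –CH2OH on an sp³ backbone C → alcohol.
–OH on an sp³ carbon → alcohol (secondary).
C≡C triple bond → alkyne.
Alcohol appears at: HOCH2, CH(CH2OH), CH(OH) → 3.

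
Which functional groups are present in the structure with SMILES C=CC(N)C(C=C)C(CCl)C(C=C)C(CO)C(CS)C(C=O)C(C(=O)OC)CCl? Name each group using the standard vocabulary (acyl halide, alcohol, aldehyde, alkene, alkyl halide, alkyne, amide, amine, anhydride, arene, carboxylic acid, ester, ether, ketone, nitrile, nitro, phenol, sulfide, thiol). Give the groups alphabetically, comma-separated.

C=C double bond → alkene.
–NH2 on an sp³ carbon with no adjacent C=O → amine.
pendant –CH=CH2: C=C double bond → alkene.
pendant –CH2X: halogen on sp³ carbon → alkyl halide.
pendant –CH=CH2: C=C double bond → alkene.
pendant –CH2OH on an sp³ backbone C → alcohol.
pendant –CH2SH → thiol.
pendant –CHO: carbonyl C bonded to C and H → aldehyde.
pendant –COOCH3: carbonyl C bonded to C and –OCH3 → ester.
halogen on an sp³ carbon → alkyl halide.

alcohol, aldehyde, alkene, alkyl halide, amine, ester, thiol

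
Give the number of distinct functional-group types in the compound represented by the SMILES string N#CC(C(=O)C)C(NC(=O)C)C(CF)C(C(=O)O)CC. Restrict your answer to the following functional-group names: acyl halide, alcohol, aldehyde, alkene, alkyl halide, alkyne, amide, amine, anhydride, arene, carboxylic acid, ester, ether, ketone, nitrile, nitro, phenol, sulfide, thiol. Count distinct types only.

N≡C–: carbon triple-bonded to nitrogen → nitrile.
pendant –COCH3: carbonyl C bonded to two carbons → ketone.
pendant –NHC(=O)CH3: N bonded to a carbonyl → amide (not amine).
pendant –CH2X: halogen on sp³ carbon → alkyl halide.
pendant –COOH: carbonyl C bonded to C and –OH → carboxylic acid.
Distinct types present: alkyl halide, amide, carboxylic acid, ketone, nitrile.

5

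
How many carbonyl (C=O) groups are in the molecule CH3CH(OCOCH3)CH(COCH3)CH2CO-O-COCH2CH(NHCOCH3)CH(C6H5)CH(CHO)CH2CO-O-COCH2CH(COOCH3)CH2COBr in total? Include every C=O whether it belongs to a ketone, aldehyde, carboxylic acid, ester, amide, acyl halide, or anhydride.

CH(OCOCH3): ester, 1 C=O (running total 1).
CH(COCH3): ketone, 1 C=O (running total 2).
CH2CO-O-COCH2: anhydride, 2 C=O (running total 4).
CH(NHCOCH3): amide, 1 C=O (running total 5).
CH(CHO): aldehyde, 1 C=O (running total 6).
CH2CO-O-COCH2: anhydride, 2 C=O (running total 8).
CH(COOCH3): ester, 1 C=O (running total 9).
COBr: acyl halide, 1 C=O (running total 10).

10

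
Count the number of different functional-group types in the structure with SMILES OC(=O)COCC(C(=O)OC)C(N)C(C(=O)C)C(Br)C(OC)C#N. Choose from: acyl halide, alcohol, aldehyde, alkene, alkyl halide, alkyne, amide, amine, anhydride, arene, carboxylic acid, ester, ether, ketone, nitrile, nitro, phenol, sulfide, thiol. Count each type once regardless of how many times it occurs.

7

Taking each segment in turn:
  HOOC: –COOH: carbonyl C bonded to –OH and C → carboxylic acid (the –OH is not a separate alcohol).
  CH2OCH2: C–O–C with sp³ carbons on both sides and no adjacent C=O → ether.
  CH(COOCH3): pendant –COOCH3: carbonyl C bonded to C and –OCH3 → ester.
  CH(NH2): –NH2 on an sp³ carbon with no adjacent C=O → amine.
  CH(COCH3): pendant –COCH3: carbonyl C bonded to two carbons → ketone.
  CH(Br): halogen on an sp³ carbon → alkyl halide.
  CH(OCH3): pendant –OCH3: C–O–C with sp³ C, no adjacent C=O → ether.
  CN: –C≡N: carbon triple-bonded to nitrogen → nitrile.
Distinct types present: alkyl halide, amine, carboxylic acid, ester, ether, ketone, nitrile.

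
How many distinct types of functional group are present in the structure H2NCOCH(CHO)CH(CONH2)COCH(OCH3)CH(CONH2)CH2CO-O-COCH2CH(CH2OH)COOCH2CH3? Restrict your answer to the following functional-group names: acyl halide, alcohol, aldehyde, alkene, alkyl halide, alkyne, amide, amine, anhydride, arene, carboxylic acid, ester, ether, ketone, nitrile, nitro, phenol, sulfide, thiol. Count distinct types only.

Taking each segment in turn:
  H2NCO: –C(=O)NH2: carbonyl C bonded to C and to N → amide (the N is not a separate amine).
  CH(CHO): pendant –CHO: carbonyl C bonded to C and H → aldehyde.
  CH(CONH2): pendant –CONH2: carbonyl C bonded to C and N → amide.
  CO: –C(=O)– with carbon on both sides → ketone.
  CH(OCH3): pendant –OCH3: C–O–C with sp³ C, no adjacent C=O → ether.
  CH(CONH2): pendant –CONH2: carbonyl C bonded to C and N → amide.
  CH2CO-O-COCH2: two acyl groups sharing one oxygen, –C(=O)–O–C(=O)– → anhydride.
  CH(CH2OH): pendant –CH2OH on an sp³ backbone C → alcohol.
  COOCH2CH3: –C(=O)OCH2CH3: carbonyl C bonded to C and to –OEt → ester.
Distinct types present: alcohol, aldehyde, amide, anhydride, ester, ether, ketone.

7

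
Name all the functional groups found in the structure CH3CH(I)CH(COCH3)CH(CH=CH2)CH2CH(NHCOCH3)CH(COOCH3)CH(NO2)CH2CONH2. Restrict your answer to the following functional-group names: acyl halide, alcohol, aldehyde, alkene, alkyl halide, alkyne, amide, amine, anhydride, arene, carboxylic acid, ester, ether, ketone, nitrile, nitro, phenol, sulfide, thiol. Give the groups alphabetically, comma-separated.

alkene, alkyl halide, amide, ester, ketone, nitro

Taking each segment in turn:
  CH(I): halogen on an sp³ carbon → alkyl halide.
  CH(COCH3): pendant –COCH3: carbonyl C bonded to two carbons → ketone.
  CH(CH=CH2): pendant –CH=CH2: C=C double bond → alkene.
  CH(NHCOCH3): pendant –NHC(=O)CH3: N bonded to a carbonyl → amide (not amine).
  CH(COOCH3): pendant –COOCH3: carbonyl C bonded to C and –OCH3 → ester.
  CH(NO2): –NO2 on an sp³ carbon → nitro (the N=O is not a carbonyl).
  CONH2: –C(=O)NH2: carbonyl C bonded to C and to N → amide (the N is not a separate amine).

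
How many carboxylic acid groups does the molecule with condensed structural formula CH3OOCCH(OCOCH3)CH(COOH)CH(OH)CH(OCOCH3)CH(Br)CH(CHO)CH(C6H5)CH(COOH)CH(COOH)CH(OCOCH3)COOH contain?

Working along the chain:
  CH3OOC: CH3O–C(=O)–: carbonyl C bonded to C and to –OCH3 → ester (not ketone + ether).
  CH(OCOCH3): pendant –OC(=O)CH3: an acyloxy group → ester.
  CH(COOH): pendant –COOH: carbonyl C bonded to C and –OH → carboxylic acid.
  CH(OH): –OH on an sp³ carbon → alcohol (secondary).
  CH(OCOCH3): pendant –OC(=O)CH3: an acyloxy group → ester.
  CH(Br): halogen on an sp³ carbon → alkyl halide.
  CH(CHO): pendant –CHO: carbonyl C bonded to C and H → aldehyde.
  CH(C6H5): pendant –C6H5: benzene ring → arene.
  CH(COOH): pendant –COOH: carbonyl C bonded to C and –OH → carboxylic acid.
  CH(COOH): pendant –COOH: carbonyl C bonded to C and –OH → carboxylic acid.
  CH(OCOCH3): pendant –OC(=O)CH3: an acyloxy group → ester.
  COOH: –COOH: carbonyl C bonded to –OH and C → carboxylic acid (the –OH is not a separate alcohol).
Carboxylic acid appears at: CH(COOH), CH(COOH), CH(COOH), COOH → 4.

4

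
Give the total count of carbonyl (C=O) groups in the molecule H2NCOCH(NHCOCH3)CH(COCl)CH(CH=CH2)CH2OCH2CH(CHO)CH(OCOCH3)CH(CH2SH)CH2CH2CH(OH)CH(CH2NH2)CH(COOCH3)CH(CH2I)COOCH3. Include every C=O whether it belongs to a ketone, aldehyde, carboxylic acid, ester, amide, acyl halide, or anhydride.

7

H2NCO: amide, 1 C=O (running total 1).
CH(NHCOCH3): amide, 1 C=O (running total 2).
CH(COCl): acyl halide, 1 C=O (running total 3).
CH(CHO): aldehyde, 1 C=O (running total 4).
CH(OCOCH3): ester, 1 C=O (running total 5).
CH(COOCH3): ester, 1 C=O (running total 6).
COOCH3: ester, 1 C=O (running total 7).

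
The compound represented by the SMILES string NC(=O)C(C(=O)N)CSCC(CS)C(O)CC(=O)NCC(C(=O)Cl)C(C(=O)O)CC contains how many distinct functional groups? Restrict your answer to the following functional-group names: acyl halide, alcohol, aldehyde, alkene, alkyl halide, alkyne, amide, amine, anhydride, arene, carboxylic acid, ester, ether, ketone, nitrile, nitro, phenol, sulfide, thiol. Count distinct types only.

–C(=O)NH2: carbonyl C bonded to C and to N → amide (the N is not a separate amine).
pendant –CONH2: carbonyl C bonded to C and N → amide.
C–S–C linkage → sulfide (thioether).
pendant –CH2SH → thiol.
–OH on an sp³ carbon → alcohol (secondary).
–C(=O)–N– linkage → amide (the N is not an amine).
pendant –C(=O)X: carbonyl C bonded to C and halogen → acyl halide.
pendant –COOH: carbonyl C bonded to C and –OH → carboxylic acid.
Distinct types present: acyl halide, alcohol, amide, carboxylic acid, sulfide, thiol.

6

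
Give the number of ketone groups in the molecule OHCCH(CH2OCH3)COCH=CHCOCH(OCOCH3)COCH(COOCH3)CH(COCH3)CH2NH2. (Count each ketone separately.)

Working along the chain:
  OHC: terminal –CHO: carbonyl C bonded to H and C → aldehyde.
  CH(CH2OCH3): pendant –CH2OCH3: C–O–C linkage → ether.
  CO: –C(=O)– with carbon on both sides → ketone.
  CH=CH: C=C double bond → alkene.
  CO: –C(=O)– with carbon on both sides → ketone.
  CH(OCOCH3): pendant –OC(=O)CH3: an acyloxy group → ester.
  CO: –C(=O)– with carbon on both sides → ketone.
  CH(COOCH3): pendant –COOCH3: carbonyl C bonded to C and –OCH3 → ester.
  CH(COCH3): pendant –COCH3: carbonyl C bonded to two carbons → ketone.
  CH2NH2: –NH2 on an sp³ carbon with no adjacent C=O → amine.
Ketone appears at: CO, CO, CO, CH(COCH3) → 4.

4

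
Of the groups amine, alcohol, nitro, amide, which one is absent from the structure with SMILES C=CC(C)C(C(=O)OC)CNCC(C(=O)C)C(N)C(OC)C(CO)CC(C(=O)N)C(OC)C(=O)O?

amine: present (CH2NHCH2 — C–N–C with sp³ carbons and no adjacent C=O → amine (secondary)).
amide: present (CH(CONH2) — pendant –CONH2: carbonyl C bonded to C and N → amide).
alcohol: present (CH(CH2OH) — pendant –CH2OH on an sp³ backbone C → alcohol).
nitro: no segment matches this pattern.

nitro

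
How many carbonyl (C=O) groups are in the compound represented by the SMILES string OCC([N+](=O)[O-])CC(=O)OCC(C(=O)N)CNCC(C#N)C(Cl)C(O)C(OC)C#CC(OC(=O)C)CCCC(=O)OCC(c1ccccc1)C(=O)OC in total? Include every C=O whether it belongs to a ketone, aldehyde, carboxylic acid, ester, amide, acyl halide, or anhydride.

5

CH2COOCH2: ester, 1 C=O (running total 1).
CH(CONH2): amide, 1 C=O (running total 2).
CH(OCOCH3): ester, 1 C=O (running total 3).
CH2COOCH2: ester, 1 C=O (running total 4).
COOCH3: ester, 1 C=O (running total 5).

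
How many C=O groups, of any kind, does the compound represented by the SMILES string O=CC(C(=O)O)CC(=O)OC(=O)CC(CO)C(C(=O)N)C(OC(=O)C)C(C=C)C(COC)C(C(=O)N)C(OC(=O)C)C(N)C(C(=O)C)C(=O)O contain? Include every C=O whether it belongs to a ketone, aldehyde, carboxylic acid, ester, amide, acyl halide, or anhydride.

OHC: aldehyde, 1 C=O (running total 1).
CH(COOH): carboxylic acid, 1 C=O (running total 2).
CH2CO-O-COCH2: anhydride, 2 C=O (running total 4).
CH(CONH2): amide, 1 C=O (running total 5).
CH(OCOCH3): ester, 1 C=O (running total 6).
CH(CONH2): amide, 1 C=O (running total 7).
CH(OCOCH3): ester, 1 C=O (running total 8).
CH(COCH3): ketone, 1 C=O (running total 9).
COOH: carboxylic acid, 1 C=O (running total 10).

10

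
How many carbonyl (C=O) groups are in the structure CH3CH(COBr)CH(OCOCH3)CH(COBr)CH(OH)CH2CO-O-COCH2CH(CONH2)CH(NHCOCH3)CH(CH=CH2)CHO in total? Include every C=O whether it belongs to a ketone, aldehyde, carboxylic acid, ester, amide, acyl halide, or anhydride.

8

CH(COBr): acyl halide, 1 C=O (running total 1).
CH(OCOCH3): ester, 1 C=O (running total 2).
CH(COBr): acyl halide, 1 C=O (running total 3).
CH2CO-O-COCH2: anhydride, 2 C=O (running total 5).
CH(CONH2): amide, 1 C=O (running total 6).
CH(NHCOCH3): amide, 1 C=O (running total 7).
CHO: aldehyde, 1 C=O (running total 8).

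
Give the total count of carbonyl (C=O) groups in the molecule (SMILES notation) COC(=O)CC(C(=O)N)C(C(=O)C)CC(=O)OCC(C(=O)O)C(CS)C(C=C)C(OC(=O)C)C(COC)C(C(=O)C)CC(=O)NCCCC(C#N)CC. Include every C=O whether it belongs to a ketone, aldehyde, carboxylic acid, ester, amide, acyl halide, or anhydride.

8

CH3OOC: ester, 1 C=O (running total 1).
CH(CONH2): amide, 1 C=O (running total 2).
CH(COCH3): ketone, 1 C=O (running total 3).
CH2COOCH2: ester, 1 C=O (running total 4).
CH(COOH): carboxylic acid, 1 C=O (running total 5).
CH(OCOCH3): ester, 1 C=O (running total 6).
CH(COCH3): ketone, 1 C=O (running total 7).
CH2CONHCH2: amide, 1 C=O (running total 8).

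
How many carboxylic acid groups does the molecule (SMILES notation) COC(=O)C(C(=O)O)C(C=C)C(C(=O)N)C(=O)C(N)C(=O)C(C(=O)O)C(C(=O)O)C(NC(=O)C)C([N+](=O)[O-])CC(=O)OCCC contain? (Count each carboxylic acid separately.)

Taking each segment in turn:
  CH3OOC: CH3O–C(=O)–: carbonyl C bonded to C and to –OCH3 → ester (not ketone + ether).
  CH(COOH): pendant –COOH: carbonyl C bonded to C and –OH → carboxylic acid.
  CH(CH=CH2): pendant –CH=CH2: C=C double bond → alkene.
  CH(CONH2): pendant –CONH2: carbonyl C bonded to C and N → amide.
  CO: –C(=O)– with carbon on both sides → ketone.
  CH(NH2): –NH2 on an sp³ carbon with no adjacent C=O → amine.
  CO: –C(=O)– with carbon on both sides → ketone.
  CH(COOH): pendant –COOH: carbonyl C bonded to C and –OH → carboxylic acid.
  CH(COOH): pendant –COOH: carbonyl C bonded to C and –OH → carboxylic acid.
  CH(NHCOCH3): pendant –NHC(=O)CH3: N bonded to a carbonyl → amide (not amine).
  CH(NO2): –NO2 on an sp³ carbon → nitro (the N=O is not a carbonyl).
  CH2COOCH2: –C(=O)–O–C with C on the carbonyl side → ester.
Carboxylic acid appears at: CH(COOH), CH(COOH), CH(COOH) → 3.

3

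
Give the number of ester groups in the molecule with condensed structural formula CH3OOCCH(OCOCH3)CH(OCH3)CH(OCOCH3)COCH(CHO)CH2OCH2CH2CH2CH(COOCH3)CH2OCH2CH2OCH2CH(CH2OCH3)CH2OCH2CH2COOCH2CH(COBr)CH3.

5

CH3O–C(=O)–: carbonyl C bonded to C and to –OCH3 → ester (not ketone + ether).
pendant –OC(=O)CH3: an acyloxy group → ester.
pendant –OCH3: C–O–C with sp³ C, no adjacent C=O → ether.
pendant –OC(=O)CH3: an acyloxy group → ester.
–C(=O)– with carbon on both sides → ketone.
pendant –CHO: carbonyl C bonded to C and H → aldehyde.
C–O–C with sp³ carbons on both sides and no adjacent C=O → ether.
pendant –COOCH3: carbonyl C bonded to C and –OCH3 → ester.
C–O–C with sp³ carbons on both sides and no adjacent C=O → ether.
C–O–C with sp³ carbons on both sides and no adjacent C=O → ether.
pendant –CH2OCH3: C–O–C linkage → ether.
C–O–C with sp³ carbons on both sides and no adjacent C=O → ether.
–C(=O)–O–C with C on the carbonyl side → ester.
pendant –C(=O)X: carbonyl C bonded to C and halogen → acyl halide.
Ester appears at: CH3OOC, CH(OCOCH3), CH(OCOCH3), CH(COOCH3), CH2COOCH2 → 5.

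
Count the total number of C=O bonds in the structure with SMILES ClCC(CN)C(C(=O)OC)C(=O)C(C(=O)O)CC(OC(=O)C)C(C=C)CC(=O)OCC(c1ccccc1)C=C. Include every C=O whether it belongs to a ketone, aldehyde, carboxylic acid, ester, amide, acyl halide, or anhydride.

CH(COOCH3): ester, 1 C=O (running total 1).
CO: ketone, 1 C=O (running total 2).
CH(COOH): carboxylic acid, 1 C=O (running total 3).
CH(OCOCH3): ester, 1 C=O (running total 4).
CH2COOCH2: ester, 1 C=O (running total 5).

5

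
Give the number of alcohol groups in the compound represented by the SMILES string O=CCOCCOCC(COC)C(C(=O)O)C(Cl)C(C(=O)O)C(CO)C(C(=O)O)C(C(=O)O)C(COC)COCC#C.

1

terminal –CHO: carbonyl C bonded to H and C → aldehyde.
C–O–C with sp³ carbons on both sides and no adjacent C=O → ether.
C–O–C with sp³ carbons on both sides and no adjacent C=O → ether.
pendant –CH2OCH3: C–O–C linkage → ether.
pendant –COOH: carbonyl C bonded to C and –OH → carboxylic acid.
halogen on an sp³ carbon → alkyl halide.
pendant –COOH: carbonyl C bonded to C and –OH → carboxylic acid.
pendant –CH2OH on an sp³ backbone C → alcohol.
pendant –COOH: carbonyl C bonded to C and –OH → carboxylic acid.
pendant –COOH: carbonyl C bonded to C and –OH → carboxylic acid.
pendant –CH2OCH3: C–O–C linkage → ether.
C–O–C with sp³ carbons on both sides and no adjacent C=O → ether.
C≡C triple bond → alkyne.
Alcohol appears at: CH(CH2OH) → 1.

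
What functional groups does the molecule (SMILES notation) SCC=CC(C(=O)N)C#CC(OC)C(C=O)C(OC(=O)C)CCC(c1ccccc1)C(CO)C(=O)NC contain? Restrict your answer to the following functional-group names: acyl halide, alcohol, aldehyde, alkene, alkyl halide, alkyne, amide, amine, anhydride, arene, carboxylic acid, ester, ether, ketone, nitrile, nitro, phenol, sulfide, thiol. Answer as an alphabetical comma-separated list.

Reading the structure from left to right:
  HSCH2: –SH on an sp³ carbon → thiol.
  CH=CH: C=C double bond → alkene.
  CH(CONH2): pendant –CONH2: carbonyl C bonded to C and N → amide.
  C≡C: C≡C triple bond → alkyne.
  CH(OCH3): pendant –OCH3: C–O–C with sp³ C, no adjacent C=O → ether.
  CH(CHO): pendant –CHO: carbonyl C bonded to C and H → aldehyde.
  CH(OCOCH3): pendant –OC(=O)CH3: an acyloxy group → ester.
  CH(C6H5): pendant –C6H5: benzene ring → arene.
  CH(CH2OH): pendant –CH2OH on an sp³ backbone C → alcohol.
  CONHCH3: –C(=O)NHCH3: carbonyl C bonded to C and to N → amide (the N is not an amine).

alcohol, aldehyde, alkene, alkyne, amide, arene, ester, ether, thiol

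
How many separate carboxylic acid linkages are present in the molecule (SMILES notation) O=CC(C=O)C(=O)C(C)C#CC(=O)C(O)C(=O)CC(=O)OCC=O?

Working along the chain:
  OHC: terminal –CHO: carbonyl C bonded to H and C → aldehyde.
  CH(CHO): pendant –CHO: carbonyl C bonded to C and H → aldehyde.
  CO: –C(=O)– with carbon on both sides → ketone.
  C≡C: C≡C triple bond → alkyne.
  CO: –C(=O)– with carbon on both sides → ketone.
  CH(OH): –OH on an sp³ carbon → alcohol (secondary).
  CO: –C(=O)– with carbon on both sides → ketone.
  CH2COOCH2: –C(=O)–O–C with C on the carbonyl side → ester.
  CHO: terminal –CHO: carbonyl C bonded to H and C → aldehyde.
No segment is a carboxylic acid: OHC is aldehyde, not carboxylic acid; CH(CHO) is aldehyde, not carboxylic acid; CH(OH) is alcohol, not carboxylic acid. → 0.

0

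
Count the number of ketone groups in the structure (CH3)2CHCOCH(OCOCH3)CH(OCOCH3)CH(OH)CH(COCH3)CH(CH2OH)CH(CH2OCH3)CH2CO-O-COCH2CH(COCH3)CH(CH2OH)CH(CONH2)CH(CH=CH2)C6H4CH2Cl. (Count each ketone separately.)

3

–C(=O)– with carbon on both sides → ketone.
pendant –OC(=O)CH3: an acyloxy group → ester.
pendant –OC(=O)CH3: an acyloxy group → ester.
–OH on an sp³ carbon → alcohol (secondary).
pendant –COCH3: carbonyl C bonded to two carbons → ketone.
pendant –CH2OH on an sp³ backbone C → alcohol.
pendant –CH2OCH3: C–O–C linkage → ether.
two acyl groups sharing one oxygen, –C(=O)–O–C(=O)– → anhydride.
pendant –COCH3: carbonyl C bonded to two carbons → ketone.
pendant –CH2OH on an sp³ backbone C → alcohol.
pendant –CONH2: carbonyl C bonded to C and N → amide.
pendant –CH=CH2: C=C double bond → alkene.
para-disubstituted benzene ring → arene.
halogen on an sp³ carbon → alkyl halide.
Ketone appears at: CO, CH(COCH3), CH(COCH3) → 3.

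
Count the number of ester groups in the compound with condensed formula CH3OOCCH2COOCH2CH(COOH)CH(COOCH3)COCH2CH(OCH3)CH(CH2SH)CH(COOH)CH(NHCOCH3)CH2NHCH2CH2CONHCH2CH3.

3

CH3O–C(=O)–: carbonyl C bonded to C and to –OCH3 → ester (not ketone + ether).
–C(=O)–O–C with C on the carbonyl side → ester.
pendant –COOH: carbonyl C bonded to C and –OH → carboxylic acid.
pendant –COOCH3: carbonyl C bonded to C and –OCH3 → ester.
–C(=O)– with carbon on both sides → ketone.
pendant –OCH3: C–O–C with sp³ C, no adjacent C=O → ether.
pendant –CH2SH → thiol.
pendant –COOH: carbonyl C bonded to C and –OH → carboxylic acid.
pendant –NHC(=O)CH3: N bonded to a carbonyl → amide (not amine).
C–N–C with sp³ carbons and no adjacent C=O → amine (secondary).
–C(=O)–N– linkage → amide (the N is not an amine).
Ester appears at: CH3OOC, CH2COOCH2, CH(COOCH3) → 3.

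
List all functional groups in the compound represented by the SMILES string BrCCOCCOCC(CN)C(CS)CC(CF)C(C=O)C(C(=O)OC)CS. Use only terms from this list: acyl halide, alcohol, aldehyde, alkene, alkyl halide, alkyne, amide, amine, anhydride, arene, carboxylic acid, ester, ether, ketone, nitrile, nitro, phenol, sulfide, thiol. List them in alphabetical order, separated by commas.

aldehyde, alkyl halide, amine, ester, ether, thiol

Taking each segment in turn:
  BrCH2: halogen on an sp³ carbon → alkyl halide.
  CH2OCH2: C–O–C with sp³ carbons on both sides and no adjacent C=O → ether.
  CH2OCH2: C–O–C with sp³ carbons on both sides and no adjacent C=O → ether.
  CH(CH2NH2): pendant –CH2NH2: N on sp³ C, no adjacent C=O → amine.
  CH(CH2SH): pendant –CH2SH → thiol.
  CH(CH2F): pendant –CH2X: halogen on sp³ carbon → alkyl halide.
  CH(CHO): pendant –CHO: carbonyl C bonded to C and H → aldehyde.
  CH(COOCH3): pendant –COOCH3: carbonyl C bonded to C and –OCH3 → ester.
  CH2SH: –SH on an sp³ carbon → thiol.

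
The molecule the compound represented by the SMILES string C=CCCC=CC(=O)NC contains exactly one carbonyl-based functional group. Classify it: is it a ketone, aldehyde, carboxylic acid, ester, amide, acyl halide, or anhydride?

The carbonyl is in the CONHCH3 segment: –C(=O)NHCH3: carbonyl C bonded to C and to N → amide (the N is not an amine).

amide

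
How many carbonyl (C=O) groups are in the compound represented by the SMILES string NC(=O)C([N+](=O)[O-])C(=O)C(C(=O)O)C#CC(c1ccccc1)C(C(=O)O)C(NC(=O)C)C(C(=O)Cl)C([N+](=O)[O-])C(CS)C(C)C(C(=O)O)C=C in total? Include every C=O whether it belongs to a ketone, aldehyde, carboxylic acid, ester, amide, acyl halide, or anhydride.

7

H2NCO: amide, 1 C=O (running total 1).
CO: ketone, 1 C=O (running total 2).
CH(COOH): carboxylic acid, 1 C=O (running total 3).
CH(COOH): carboxylic acid, 1 C=O (running total 4).
CH(NHCOCH3): amide, 1 C=O (running total 5).
CH(COCl): acyl halide, 1 C=O (running total 6).
CH(COOH): carboxylic acid, 1 C=O (running total 7).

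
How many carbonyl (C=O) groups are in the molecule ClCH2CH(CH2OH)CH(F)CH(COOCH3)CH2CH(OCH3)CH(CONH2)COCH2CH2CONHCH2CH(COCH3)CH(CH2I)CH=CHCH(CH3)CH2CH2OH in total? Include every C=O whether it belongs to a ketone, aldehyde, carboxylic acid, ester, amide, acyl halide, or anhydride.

CH(COOCH3): ester, 1 C=O (running total 1).
CH(CONH2): amide, 1 C=O (running total 2).
CO: ketone, 1 C=O (running total 3).
CH2CONHCH2: amide, 1 C=O (running total 4).
CH(COCH3): ketone, 1 C=O (running total 5).

5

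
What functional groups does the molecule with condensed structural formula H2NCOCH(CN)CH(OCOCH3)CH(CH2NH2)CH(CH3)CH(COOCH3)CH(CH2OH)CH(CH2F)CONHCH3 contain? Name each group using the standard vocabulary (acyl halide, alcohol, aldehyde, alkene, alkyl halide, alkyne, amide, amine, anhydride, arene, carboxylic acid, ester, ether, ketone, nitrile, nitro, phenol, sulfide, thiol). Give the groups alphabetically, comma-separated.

alcohol, alkyl halide, amide, amine, ester, nitrile

–C(=O)NH2: carbonyl C bonded to C and to N → amide (the N is not a separate amine).
pendant –C≡N: nitrile.
pendant –OC(=O)CH3: an acyloxy group → ester.
pendant –CH2NH2: N on sp³ C, no adjacent C=O → amine.
pendant –COOCH3: carbonyl C bonded to C and –OCH3 → ester.
pendant –CH2OH on an sp³ backbone C → alcohol.
pendant –CH2X: halogen on sp³ carbon → alkyl halide.
–C(=O)NHCH3: carbonyl C bonded to C and to N → amide (the N is not an amine).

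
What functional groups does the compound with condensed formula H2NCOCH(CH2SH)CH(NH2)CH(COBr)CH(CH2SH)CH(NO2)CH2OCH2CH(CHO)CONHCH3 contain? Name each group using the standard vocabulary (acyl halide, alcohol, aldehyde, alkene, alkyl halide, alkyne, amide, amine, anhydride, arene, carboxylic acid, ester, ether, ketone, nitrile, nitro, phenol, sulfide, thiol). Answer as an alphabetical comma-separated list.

Taking each segment in turn:
  H2NCO: –C(=O)NH2: carbonyl C bonded to C and to N → amide (the N is not a separate amine).
  CH(CH2SH): pendant –CH2SH → thiol.
  CH(NH2): –NH2 on an sp³ carbon with no adjacent C=O → amine.
  CH(COBr): pendant –C(=O)X: carbonyl C bonded to C and halogen → acyl halide.
  CH(CH2SH): pendant –CH2SH → thiol.
  CH(NO2): –NO2 on an sp³ carbon → nitro (the N=O is not a carbonyl).
  CH2OCH2: C–O–C with sp³ carbons on both sides and no adjacent C=O → ether.
  CH(CHO): pendant –CHO: carbonyl C bonded to C and H → aldehyde.
  CONHCH3: –C(=O)NHCH3: carbonyl C bonded to C and to N → amide (the N is not an amine).

acyl halide, aldehyde, amide, amine, ether, nitro, thiol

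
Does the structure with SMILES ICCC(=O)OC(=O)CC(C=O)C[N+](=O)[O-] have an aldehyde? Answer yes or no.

yes

Reading the structure from left to right:
  ICH2: halogen on an sp³ carbon → alkyl halide.
  CH2CO-O-COCH2: two acyl groups sharing one oxygen, –C(=O)–O–C(=O)– → anhydride.
  CH(CHO): pendant –CHO: carbonyl C bonded to C and H → aldehyde.
  CH2NO2: –NO2 on carbon → nitro group.
The CH(CHO) segment supplies the aldehyde: pendant –CHO: carbonyl C bonded to C and H → aldehyde.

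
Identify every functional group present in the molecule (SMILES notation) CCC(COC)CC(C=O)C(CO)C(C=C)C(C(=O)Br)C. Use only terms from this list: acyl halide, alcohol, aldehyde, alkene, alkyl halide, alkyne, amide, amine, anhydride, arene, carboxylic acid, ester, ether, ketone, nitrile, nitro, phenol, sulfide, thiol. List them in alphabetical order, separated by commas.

pendant –CH2OCH3: C–O–C linkage → ether.
pendant –CHO: carbonyl C bonded to C and H → aldehyde.
pendant –CH2OH on an sp³ backbone C → alcohol.
pendant –CH=CH2: C=C double bond → alkene.
pendant –C(=O)X: carbonyl C bonded to C and halogen → acyl halide.

acyl halide, alcohol, aldehyde, alkene, ether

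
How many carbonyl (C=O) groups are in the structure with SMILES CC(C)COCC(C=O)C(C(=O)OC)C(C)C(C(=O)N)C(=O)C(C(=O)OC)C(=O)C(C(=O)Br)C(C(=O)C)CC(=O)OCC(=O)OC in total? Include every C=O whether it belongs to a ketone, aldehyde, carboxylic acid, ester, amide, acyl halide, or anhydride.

CH(CHO): aldehyde, 1 C=O (running total 1).
CH(COOCH3): ester, 1 C=O (running total 2).
CH(CONH2): amide, 1 C=O (running total 3).
CO: ketone, 1 C=O (running total 4).
CH(COOCH3): ester, 1 C=O (running total 5).
CO: ketone, 1 C=O (running total 6).
CH(COBr): acyl halide, 1 C=O (running total 7).
CH(COCH3): ketone, 1 C=O (running total 8).
CH2COOCH2: ester, 1 C=O (running total 9).
COOCH3: ester, 1 C=O (running total 10).

10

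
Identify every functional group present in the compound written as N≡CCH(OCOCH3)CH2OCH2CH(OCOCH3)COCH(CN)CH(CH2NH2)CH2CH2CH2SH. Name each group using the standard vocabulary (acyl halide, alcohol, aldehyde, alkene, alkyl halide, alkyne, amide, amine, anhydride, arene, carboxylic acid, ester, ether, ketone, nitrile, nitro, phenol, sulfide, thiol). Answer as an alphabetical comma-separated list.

Taking each segment in turn:
  N≡C: N≡C–: carbon triple-bonded to nitrogen → nitrile.
  CH(OCOCH3): pendant –OC(=O)CH3: an acyloxy group → ester.
  CH2OCH2: C–O–C with sp³ carbons on both sides and no adjacent C=O → ether.
  CH(OCOCH3): pendant –OC(=O)CH3: an acyloxy group → ester.
  CO: –C(=O)– with carbon on both sides → ketone.
  CH(CN): pendant –C≡N: nitrile.
  CH(CH2NH2): pendant –CH2NH2: N on sp³ C, no adjacent C=O → amine.
  CH2SH: –SH on an sp³ carbon → thiol.

amine, ester, ether, ketone, nitrile, thiol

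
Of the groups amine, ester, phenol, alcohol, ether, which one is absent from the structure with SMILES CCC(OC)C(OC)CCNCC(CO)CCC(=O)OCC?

phenol

amine: present (CH2NHCH2 — C–N–C with sp³ carbons and no adjacent C=O → amine (secondary)).
alcohol: present (CH(CH2OH) — pendant –CH2OH on an sp³ backbone C → alcohol).
ether: present (CH(OCH3) — pendant –OCH3: C–O–C with sp³ C, no adjacent C=O → ether).
ester: present (COOCH2CH3 — –C(=O)OCH2CH3: carbonyl C bonded to C and to –OEt → ester).
phenol: absent. In CH(CH2OH), the –OH is on an sp³ carbon, not on an aromatic ring, so it is an alcohol.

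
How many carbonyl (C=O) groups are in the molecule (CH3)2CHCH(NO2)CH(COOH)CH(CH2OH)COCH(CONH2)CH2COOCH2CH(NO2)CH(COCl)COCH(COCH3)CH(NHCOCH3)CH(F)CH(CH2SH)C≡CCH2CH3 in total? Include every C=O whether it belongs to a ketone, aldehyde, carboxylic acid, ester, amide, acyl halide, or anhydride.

CH(COOH): carboxylic acid, 1 C=O (running total 1).
CO: ketone, 1 C=O (running total 2).
CH(CONH2): amide, 1 C=O (running total 3).
CH2COOCH2: ester, 1 C=O (running total 4).
CH(COCl): acyl halide, 1 C=O (running total 5).
CO: ketone, 1 C=O (running total 6).
CH(COCH3): ketone, 1 C=O (running total 7).
CH(NHCOCH3): amide, 1 C=O (running total 8).

8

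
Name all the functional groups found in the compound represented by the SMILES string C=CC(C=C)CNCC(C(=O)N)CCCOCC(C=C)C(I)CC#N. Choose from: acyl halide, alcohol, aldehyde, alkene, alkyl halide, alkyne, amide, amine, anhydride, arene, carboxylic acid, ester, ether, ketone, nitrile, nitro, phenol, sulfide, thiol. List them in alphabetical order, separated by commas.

alkene, alkyl halide, amide, amine, ether, nitrile

C=C double bond → alkene.
pendant –CH=CH2: C=C double bond → alkene.
C–N–C with sp³ carbons and no adjacent C=O → amine (secondary).
pendant –CONH2: carbonyl C bonded to C and N → amide.
C–O–C with sp³ carbons on both sides and no adjacent C=O → ether.
pendant –CH=CH2: C=C double bond → alkene.
halogen on an sp³ carbon → alkyl halide.
–C≡N: carbon triple-bonded to nitrogen → nitrile.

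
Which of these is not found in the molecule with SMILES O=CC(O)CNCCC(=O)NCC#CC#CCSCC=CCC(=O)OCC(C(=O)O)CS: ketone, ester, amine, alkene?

amine: present (CH2NHCH2 — C–N–C with sp³ carbons and no adjacent C=O → amine (secondary)).
ester: present (CH2COOCH2 — –C(=O)–O–C with C on the carbonyl side → ester).
alkene: present (CH=CH — C=C double bond → alkene).
ketone: absent. In CH2COOCH2, the C=O is bonded to an –O–C group, which defines an ester, not a ketone. In CH2CONHCH2, the C=O is bonded to nitrogen, which defines an amide, not a ketone. In CH(COOH), the C=O bears an –OH, making it a carboxylic acid rather than a ketone. In OHC, the carbonyl carbon carries an H, so it is an aldehyde, not a ketone.

ketone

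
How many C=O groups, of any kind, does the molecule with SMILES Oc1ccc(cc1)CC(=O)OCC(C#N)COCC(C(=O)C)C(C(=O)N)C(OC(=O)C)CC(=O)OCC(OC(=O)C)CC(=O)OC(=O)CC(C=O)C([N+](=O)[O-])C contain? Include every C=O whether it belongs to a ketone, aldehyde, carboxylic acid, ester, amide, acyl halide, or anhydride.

9

CH2COOCH2: ester, 1 C=O (running total 1).
CH(COCH3): ketone, 1 C=O (running total 2).
CH(CONH2): amide, 1 C=O (running total 3).
CH(OCOCH3): ester, 1 C=O (running total 4).
CH2COOCH2: ester, 1 C=O (running total 5).
CH(OCOCH3): ester, 1 C=O (running total 6).
CH2CO-O-COCH2: anhydride, 2 C=O (running total 8).
CH(CHO): aldehyde, 1 C=O (running total 9).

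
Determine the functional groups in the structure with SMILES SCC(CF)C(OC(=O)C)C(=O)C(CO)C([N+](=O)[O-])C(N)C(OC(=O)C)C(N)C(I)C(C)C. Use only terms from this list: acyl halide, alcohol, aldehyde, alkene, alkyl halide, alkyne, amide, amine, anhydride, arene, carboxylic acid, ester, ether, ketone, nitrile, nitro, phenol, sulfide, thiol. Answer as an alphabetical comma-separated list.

alcohol, alkyl halide, amine, ester, ketone, nitro, thiol

Taking each segment in turn:
  HSCH2: –SH on an sp³ carbon → thiol.
  CH(CH2F): pendant –CH2X: halogen on sp³ carbon → alkyl halide.
  CH(OCOCH3): pendant –OC(=O)CH3: an acyloxy group → ester.
  CO: –C(=O)– with carbon on both sides → ketone.
  CH(CH2OH): pendant –CH2OH on an sp³ backbone C → alcohol.
  CH(NO2): –NO2 on an sp³ carbon → nitro (the N=O is not a carbonyl).
  CH(NH2): –NH2 on an sp³ carbon with no adjacent C=O → amine.
  CH(OCOCH3): pendant –OC(=O)CH3: an acyloxy group → ester.
  CH(NH2): –NH2 on an sp³ carbon with no adjacent C=O → amine.
  CH(I): halogen on an sp³ carbon → alkyl halide.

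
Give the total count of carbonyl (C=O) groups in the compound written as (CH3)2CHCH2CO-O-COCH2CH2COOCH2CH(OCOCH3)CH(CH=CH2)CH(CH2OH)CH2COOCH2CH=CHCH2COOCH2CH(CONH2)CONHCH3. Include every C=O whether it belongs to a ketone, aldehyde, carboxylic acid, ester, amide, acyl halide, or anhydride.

8

CH2CO-O-COCH2: anhydride, 2 C=O (running total 2).
CH2COOCH2: ester, 1 C=O (running total 3).
CH(OCOCH3): ester, 1 C=O (running total 4).
CH2COOCH2: ester, 1 C=O (running total 5).
CH2COOCH2: ester, 1 C=O (running total 6).
CH(CONH2): amide, 1 C=O (running total 7).
CONHCH3: amide, 1 C=O (running total 8).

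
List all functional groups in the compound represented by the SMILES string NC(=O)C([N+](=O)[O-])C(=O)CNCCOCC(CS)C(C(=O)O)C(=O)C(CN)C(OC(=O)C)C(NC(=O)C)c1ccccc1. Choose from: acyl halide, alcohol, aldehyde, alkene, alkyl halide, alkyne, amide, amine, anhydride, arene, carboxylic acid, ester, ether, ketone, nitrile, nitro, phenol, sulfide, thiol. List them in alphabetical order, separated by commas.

Reading the structure from left to right:
  H2NCO: –C(=O)NH2: carbonyl C bonded to C and to N → amide (the N is not a separate amine).
  CH(NO2): –NO2 on an sp³ carbon → nitro (the N=O is not a carbonyl).
  CO: –C(=O)– with carbon on both sides → ketone.
  CH2NHCH2: C–N–C with sp³ carbons and no adjacent C=O → amine (secondary).
  CH2OCH2: C–O–C with sp³ carbons on both sides and no adjacent C=O → ether.
  CH(CH2SH): pendant –CH2SH → thiol.
  CH(COOH): pendant –COOH: carbonyl C bonded to C and –OH → carboxylic acid.
  CO: –C(=O)– with carbon on both sides → ketone.
  CH(CH2NH2): pendant –CH2NH2: N on sp³ C, no adjacent C=O → amine.
  CH(OCOCH3): pendant –OC(=O)CH3: an acyloxy group → ester.
  CH(NHCOCH3): pendant –NHC(=O)CH3: N bonded to a carbonyl → amide (not amine).
  C6H5: –C6H5 phenyl ring → arene.

amide, amine, arene, carboxylic acid, ester, ether, ketone, nitro, thiol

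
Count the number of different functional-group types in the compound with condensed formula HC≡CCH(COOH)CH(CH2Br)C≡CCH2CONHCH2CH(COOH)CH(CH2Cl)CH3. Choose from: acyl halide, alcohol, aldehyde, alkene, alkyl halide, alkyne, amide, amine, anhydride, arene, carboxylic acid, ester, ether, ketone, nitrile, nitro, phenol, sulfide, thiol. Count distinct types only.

4

Taking each segment in turn:
  HC≡C: C≡C triple bond → alkyne.
  CH(COOH): pendant –COOH: carbonyl C bonded to C and –OH → carboxylic acid.
  CH(CH2Br): pendant –CH2X: halogen on sp³ carbon → alkyl halide.
  C≡C: C≡C triple bond → alkyne.
  CH2CONHCH2: –C(=O)–N– linkage → amide (the N is not an amine).
  CH(COOH): pendant –COOH: carbonyl C bonded to C and –OH → carboxylic acid.
  CH(CH2Cl): pendant –CH2X: halogen on sp³ carbon → alkyl halide.
Distinct types present: alkyl halide, alkyne, amide, carboxylic acid.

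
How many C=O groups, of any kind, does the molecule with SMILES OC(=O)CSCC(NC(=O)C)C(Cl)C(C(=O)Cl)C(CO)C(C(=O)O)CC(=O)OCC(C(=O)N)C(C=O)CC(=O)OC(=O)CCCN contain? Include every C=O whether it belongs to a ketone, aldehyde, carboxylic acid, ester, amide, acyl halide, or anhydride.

9

HOOC: carboxylic acid, 1 C=O (running total 1).
CH(NHCOCH3): amide, 1 C=O (running total 2).
CH(COCl): acyl halide, 1 C=O (running total 3).
CH(COOH): carboxylic acid, 1 C=O (running total 4).
CH2COOCH2: ester, 1 C=O (running total 5).
CH(CONH2): amide, 1 C=O (running total 6).
CH(CHO): aldehyde, 1 C=O (running total 7).
CH2CO-O-COCH2: anhydride, 2 C=O (running total 9).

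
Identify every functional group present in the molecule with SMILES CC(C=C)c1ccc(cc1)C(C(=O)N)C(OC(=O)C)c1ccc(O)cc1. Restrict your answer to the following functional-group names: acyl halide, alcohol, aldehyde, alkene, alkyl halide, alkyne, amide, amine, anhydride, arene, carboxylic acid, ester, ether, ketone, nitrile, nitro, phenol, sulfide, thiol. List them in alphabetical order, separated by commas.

Working along the chain:
  CH(CH=CH2): pendant –CH=CH2: C=C double bond → alkene.
  C6H4: para-disubstituted benzene ring → arene.
  CH(CONH2): pendant –CONH2: carbonyl C bonded to C and N → amide.
  CH(OCOCH3): pendant –OC(=O)CH3: an acyloxy group → ester.
  C6H4OH: –OH attached directly to an aromatic ring → phenol (not alcohol); the ring itself is an arene.

alkene, amide, arene, ester, phenol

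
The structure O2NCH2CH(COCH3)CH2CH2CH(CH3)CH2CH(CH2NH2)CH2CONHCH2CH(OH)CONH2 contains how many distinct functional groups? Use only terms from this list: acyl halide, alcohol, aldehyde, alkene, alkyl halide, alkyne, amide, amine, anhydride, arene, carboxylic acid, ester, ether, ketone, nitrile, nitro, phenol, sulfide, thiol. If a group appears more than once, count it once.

5

–NO2 on carbon → nitro group.
pendant –COCH3: carbonyl C bonded to two carbons → ketone.
pendant –CH2NH2: N on sp³ C, no adjacent C=O → amine.
–C(=O)–N– linkage → amide (the N is not an amine).
–OH on an sp³ carbon → alcohol (secondary).
–C(=O)NH2: carbonyl C bonded to C and to N → amide (the N is not a separate amine).
Distinct types present: alcohol, amide, amine, ketone, nitro.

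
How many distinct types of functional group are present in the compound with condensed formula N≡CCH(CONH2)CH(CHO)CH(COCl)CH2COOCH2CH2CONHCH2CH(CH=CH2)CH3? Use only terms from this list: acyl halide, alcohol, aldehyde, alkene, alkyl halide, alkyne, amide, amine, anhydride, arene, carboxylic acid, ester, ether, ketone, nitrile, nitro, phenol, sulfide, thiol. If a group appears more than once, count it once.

6

Reading the structure from left to right:
  N≡C: N≡C–: carbon triple-bonded to nitrogen → nitrile.
  CH(CONH2): pendant –CONH2: carbonyl C bonded to C and N → amide.
  CH(CHO): pendant –CHO: carbonyl C bonded to C and H → aldehyde.
  CH(COCl): pendant –C(=O)X: carbonyl C bonded to C and halogen → acyl halide.
  CH2COOCH2: –C(=O)–O–C with C on the carbonyl side → ester.
  CH2CONHCH2: –C(=O)–N– linkage → amide (the N is not an amine).
  CH(CH=CH2): pendant –CH=CH2: C=C double bond → alkene.
Distinct types present: acyl halide, aldehyde, alkene, amide, ester, nitrile.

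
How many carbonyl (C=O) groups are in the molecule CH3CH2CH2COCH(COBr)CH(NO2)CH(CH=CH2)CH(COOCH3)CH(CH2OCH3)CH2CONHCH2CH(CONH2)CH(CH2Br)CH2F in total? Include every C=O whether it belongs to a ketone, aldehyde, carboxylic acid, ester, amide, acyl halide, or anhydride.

5

CO: ketone, 1 C=O (running total 1).
CH(COBr): acyl halide, 1 C=O (running total 2).
CH(COOCH3): ester, 1 C=O (running total 3).
CH2CONHCH2: amide, 1 C=O (running total 4).
CH(CONH2): amide, 1 C=O (running total 5).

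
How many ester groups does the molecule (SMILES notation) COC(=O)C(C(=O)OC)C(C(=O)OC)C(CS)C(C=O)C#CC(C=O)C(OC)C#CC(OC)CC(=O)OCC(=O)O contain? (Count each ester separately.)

Taking each segment in turn:
  CH3OOC: CH3O–C(=O)–: carbonyl C bonded to C and to –OCH3 → ester (not ketone + ether).
  CH(COOCH3): pendant –COOCH3: carbonyl C bonded to C and –OCH3 → ester.
  CH(COOCH3): pendant –COOCH3: carbonyl C bonded to C and –OCH3 → ester.
  CH(CH2SH): pendant –CH2SH → thiol.
  CH(CHO): pendant –CHO: carbonyl C bonded to C and H → aldehyde.
  C≡C: C≡C triple bond → alkyne.
  CH(CHO): pendant –CHO: carbonyl C bonded to C and H → aldehyde.
  CH(OCH3): pendant –OCH3: C–O–C with sp³ C, no adjacent C=O → ether.
  C≡C: C≡C triple bond → alkyne.
  CH(OCH3): pendant –OCH3: C–O–C with sp³ C, no adjacent C=O → ether.
  CH2COOCH2: –C(=O)–O–C with C on the carbonyl side → ester.
  COOH: –COOH: carbonyl C bonded to –OH and C → carboxylic acid (the –OH is not a separate alcohol).
Ester appears at: CH3OOC, CH(COOCH3), CH(COOCH3), CH2COOCH2 → 4.

4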